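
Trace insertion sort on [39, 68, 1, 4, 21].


Initial: [39, 68, 1, 4, 21]
Insert 68: [39, 68, 1, 4, 21]
Insert 1: [1, 39, 68, 4, 21]
Insert 4: [1, 4, 39, 68, 21]
Insert 21: [1, 4, 21, 39, 68]

Sorted: [1, 4, 21, 39, 68]


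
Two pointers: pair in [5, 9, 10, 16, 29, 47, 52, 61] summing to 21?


lo=0(5)+hi=7(61)=66
lo=0(5)+hi=6(52)=57
lo=0(5)+hi=5(47)=52
lo=0(5)+hi=4(29)=34
lo=0(5)+hi=3(16)=21

Yes: 5+16=21


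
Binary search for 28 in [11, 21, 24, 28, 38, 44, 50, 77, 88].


Step 1: lo=0, hi=8, mid=4, val=38
Step 2: lo=0, hi=3, mid=1, val=21
Step 3: lo=2, hi=3, mid=2, val=24
Step 4: lo=3, hi=3, mid=3, val=28

Found at index 3


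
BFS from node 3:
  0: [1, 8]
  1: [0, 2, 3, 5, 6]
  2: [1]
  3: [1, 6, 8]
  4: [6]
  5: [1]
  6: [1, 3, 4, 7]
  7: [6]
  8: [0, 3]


Visit 3, enqueue [1, 6, 8]
Visit 1, enqueue [0, 2, 5]
Visit 6, enqueue [4, 7]
Visit 8, enqueue []
Visit 0, enqueue []
Visit 2, enqueue []
Visit 5, enqueue []
Visit 4, enqueue []
Visit 7, enqueue []

BFS order: [3, 1, 6, 8, 0, 2, 5, 4, 7]


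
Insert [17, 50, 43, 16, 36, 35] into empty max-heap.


Insert 17: [17]
Insert 50: [50, 17]
Insert 43: [50, 17, 43]
Insert 16: [50, 17, 43, 16]
Insert 36: [50, 36, 43, 16, 17]
Insert 35: [50, 36, 43, 16, 17, 35]

Final heap: [50, 36, 43, 16, 17, 35]


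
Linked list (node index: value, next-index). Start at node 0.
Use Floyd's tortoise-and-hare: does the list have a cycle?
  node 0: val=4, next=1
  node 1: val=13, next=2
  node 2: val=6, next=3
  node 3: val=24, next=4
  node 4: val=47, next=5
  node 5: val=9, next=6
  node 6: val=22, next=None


Floyd's tortoise (slow, +1) and hare (fast, +2):
  init: slow=0, fast=0
  step 1: slow=1, fast=2
  step 2: slow=2, fast=4
  step 3: slow=3, fast=6
  step 4: fast -> None, no cycle

Cycle: no


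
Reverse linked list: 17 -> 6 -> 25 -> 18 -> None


Step 1: curr=17, set curr.next=prev(None) | reversed so far: 17
Step 2: curr=6, set curr.next=prev(17) | reversed so far: 6 -> 17
Step 3: curr=25, set curr.next=prev(6) | reversed so far: 25 -> 6 -> 17
Step 4: curr=18, set curr.next=prev(25) | reversed so far: 18 -> 25 -> 6 -> 17

18 -> 25 -> 6 -> 17 -> None


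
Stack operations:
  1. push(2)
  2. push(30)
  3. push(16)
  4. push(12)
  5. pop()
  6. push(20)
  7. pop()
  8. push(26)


push(2) -> [2]
push(30) -> [2, 30]
push(16) -> [2, 30, 16]
push(12) -> [2, 30, 16, 12]
pop()->12, [2, 30, 16]
push(20) -> [2, 30, 16, 20]
pop()->20, [2, 30, 16]
push(26) -> [2, 30, 16, 26]

Final stack: [2, 30, 16, 26]


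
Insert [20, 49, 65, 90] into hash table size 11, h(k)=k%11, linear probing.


Insert 20: h=9 -> slot 9
Insert 49: h=5 -> slot 5
Insert 65: h=10 -> slot 10
Insert 90: h=2 -> slot 2

Table: [None, None, 90, None, None, 49, None, None, None, 20, 65]


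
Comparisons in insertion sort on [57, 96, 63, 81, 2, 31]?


Algorithm: insertion sort
Input: [57, 96, 63, 81, 2, 31]
Sorted: [2, 31, 57, 63, 81, 96]

14


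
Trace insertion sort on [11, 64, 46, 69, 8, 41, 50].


Initial: [11, 64, 46, 69, 8, 41, 50]
Insert 64: [11, 64, 46, 69, 8, 41, 50]
Insert 46: [11, 46, 64, 69, 8, 41, 50]
Insert 69: [11, 46, 64, 69, 8, 41, 50]
Insert 8: [8, 11, 46, 64, 69, 41, 50]
Insert 41: [8, 11, 41, 46, 64, 69, 50]
Insert 50: [8, 11, 41, 46, 50, 64, 69]

Sorted: [8, 11, 41, 46, 50, 64, 69]


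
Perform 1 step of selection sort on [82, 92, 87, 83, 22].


Initial: [82, 92, 87, 83, 22]
Step 1: min=22 at 4
  Swap: [22, 92, 87, 83, 82]

After 1 step: [22, 92, 87, 83, 82]


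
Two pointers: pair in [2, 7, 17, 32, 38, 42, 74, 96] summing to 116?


lo=0(2)+hi=7(96)=98
lo=1(7)+hi=7(96)=103
lo=2(17)+hi=7(96)=113
lo=3(32)+hi=7(96)=128
lo=3(32)+hi=6(74)=106
lo=4(38)+hi=6(74)=112
lo=5(42)+hi=6(74)=116

Yes: 42+74=116


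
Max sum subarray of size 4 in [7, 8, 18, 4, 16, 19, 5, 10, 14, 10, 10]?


[0:4]: 37
[1:5]: 46
[2:6]: 57
[3:7]: 44
[4:8]: 50
[5:9]: 48
[6:10]: 39
[7:11]: 44

Max: 57 at [2:6]


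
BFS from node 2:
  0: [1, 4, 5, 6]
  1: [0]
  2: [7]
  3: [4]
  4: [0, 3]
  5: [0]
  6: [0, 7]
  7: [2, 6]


Visit 2, enqueue [7]
Visit 7, enqueue [6]
Visit 6, enqueue [0]
Visit 0, enqueue [1, 4, 5]
Visit 1, enqueue []
Visit 4, enqueue [3]
Visit 5, enqueue []
Visit 3, enqueue []

BFS order: [2, 7, 6, 0, 1, 4, 5, 3]


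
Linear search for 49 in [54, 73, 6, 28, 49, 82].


i=0: 54!=49
i=1: 73!=49
i=2: 6!=49
i=3: 28!=49
i=4: 49==49 found!

Found at 4, 5 comps


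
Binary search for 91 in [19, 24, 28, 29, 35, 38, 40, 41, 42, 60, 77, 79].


Step 1: lo=0, hi=11, mid=5, val=38
Step 2: lo=6, hi=11, mid=8, val=42
Step 3: lo=9, hi=11, mid=10, val=77
Step 4: lo=11, hi=11, mid=11, val=79

Not found


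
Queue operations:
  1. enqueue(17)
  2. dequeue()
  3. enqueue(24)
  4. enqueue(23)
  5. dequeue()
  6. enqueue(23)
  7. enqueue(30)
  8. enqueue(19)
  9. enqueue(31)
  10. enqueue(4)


enqueue(17) -> [17]
dequeue()->17, []
enqueue(24) -> [24]
enqueue(23) -> [24, 23]
dequeue()->24, [23]
enqueue(23) -> [23, 23]
enqueue(30) -> [23, 23, 30]
enqueue(19) -> [23, 23, 30, 19]
enqueue(31) -> [23, 23, 30, 19, 31]
enqueue(4) -> [23, 23, 30, 19, 31, 4]

Final queue: [23, 23, 30, 19, 31, 4]


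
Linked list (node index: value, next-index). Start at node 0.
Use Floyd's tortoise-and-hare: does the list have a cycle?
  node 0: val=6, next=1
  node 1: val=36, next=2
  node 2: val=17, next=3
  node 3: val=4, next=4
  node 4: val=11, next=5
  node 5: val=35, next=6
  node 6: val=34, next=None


Floyd's tortoise (slow, +1) and hare (fast, +2):
  init: slow=0, fast=0
  step 1: slow=1, fast=2
  step 2: slow=2, fast=4
  step 3: slow=3, fast=6
  step 4: fast -> None, no cycle

Cycle: no


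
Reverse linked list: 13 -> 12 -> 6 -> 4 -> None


Step 1: curr=13, set curr.next=prev(None) | reversed so far: 13
Step 2: curr=12, set curr.next=prev(13) | reversed so far: 12 -> 13
Step 3: curr=6, set curr.next=prev(12) | reversed so far: 6 -> 12 -> 13
Step 4: curr=4, set curr.next=prev(6) | reversed so far: 4 -> 6 -> 12 -> 13

4 -> 6 -> 12 -> 13 -> None


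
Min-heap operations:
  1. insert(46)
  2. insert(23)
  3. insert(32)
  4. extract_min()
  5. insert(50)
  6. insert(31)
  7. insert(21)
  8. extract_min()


insert(46) -> [46]
insert(23) -> [23, 46]
insert(32) -> [23, 46, 32]
extract_min()->23, [32, 46]
insert(50) -> [32, 46, 50]
insert(31) -> [31, 32, 50, 46]
insert(21) -> [21, 31, 50, 46, 32]
extract_min()->21, [31, 32, 50, 46]

Final heap: [31, 32, 50, 46]


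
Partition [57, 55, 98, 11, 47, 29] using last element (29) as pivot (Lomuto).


Pivot: 29
  11 <= 29: swap -> [11, 55, 98, 57, 47, 29]
Place pivot at 1: [11, 29, 98, 57, 47, 55]

Partitioned: [11, 29, 98, 57, 47, 55]


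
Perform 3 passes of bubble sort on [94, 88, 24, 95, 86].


Initial: [94, 88, 24, 95, 86]
Pass 1: [88, 24, 94, 86, 95] (3 swaps)
Pass 2: [24, 88, 86, 94, 95] (2 swaps)
Pass 3: [24, 86, 88, 94, 95] (1 swaps)

After 3 passes: [24, 86, 88, 94, 95]


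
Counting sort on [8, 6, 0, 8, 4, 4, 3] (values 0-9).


Input: [8, 6, 0, 8, 4, 4, 3]
Counts: [1, 0, 0, 1, 2, 0, 1, 0, 2, 0]

Sorted: [0, 3, 4, 4, 6, 8, 8]


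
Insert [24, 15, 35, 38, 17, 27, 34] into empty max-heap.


Insert 24: [24]
Insert 15: [24, 15]
Insert 35: [35, 15, 24]
Insert 38: [38, 35, 24, 15]
Insert 17: [38, 35, 24, 15, 17]
Insert 27: [38, 35, 27, 15, 17, 24]
Insert 34: [38, 35, 34, 15, 17, 24, 27]

Final heap: [38, 35, 34, 15, 17, 24, 27]


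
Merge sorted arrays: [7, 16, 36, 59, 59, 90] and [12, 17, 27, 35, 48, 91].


Take 7 from A
Take 12 from B
Take 16 from A
Take 17 from B
Take 27 from B
Take 35 from B
Take 36 from A
Take 48 from B
Take 59 from A
Take 59 from A
Take 90 from A

Merged: [7, 12, 16, 17, 27, 35, 36, 48, 59, 59, 90, 91]


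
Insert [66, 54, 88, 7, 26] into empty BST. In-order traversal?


Insert 66: root
Insert 54: L from 66
Insert 88: R from 66
Insert 7: L from 66 -> L from 54
Insert 26: L from 66 -> L from 54 -> R from 7

In-order: [7, 26, 54, 66, 88]


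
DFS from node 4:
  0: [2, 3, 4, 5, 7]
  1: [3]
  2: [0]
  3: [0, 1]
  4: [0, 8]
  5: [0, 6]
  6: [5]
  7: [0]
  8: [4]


Visit 4, push [8, 0]
Visit 0, push [7, 5, 3, 2]
Visit 2, push []
Visit 3, push [1]
Visit 1, push []
Visit 5, push [6]
Visit 6, push []
Visit 7, push []
Visit 8, push []

DFS order: [4, 0, 2, 3, 1, 5, 6, 7, 8]


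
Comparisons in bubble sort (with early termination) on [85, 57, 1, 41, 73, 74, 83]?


Algorithm: bubble sort (with early termination)
Input: [85, 57, 1, 41, 73, 74, 83]
Sorted: [1, 41, 57, 73, 74, 83, 85]

15


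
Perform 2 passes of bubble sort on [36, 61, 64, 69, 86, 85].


Initial: [36, 61, 64, 69, 86, 85]
Pass 1: [36, 61, 64, 69, 85, 86] (1 swaps)
Pass 2: [36, 61, 64, 69, 85, 86] (0 swaps)

After 2 passes: [36, 61, 64, 69, 85, 86]


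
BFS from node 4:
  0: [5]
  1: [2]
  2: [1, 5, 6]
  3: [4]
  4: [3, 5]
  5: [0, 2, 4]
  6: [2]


Visit 4, enqueue [3, 5]
Visit 3, enqueue []
Visit 5, enqueue [0, 2]
Visit 0, enqueue []
Visit 2, enqueue [1, 6]
Visit 1, enqueue []
Visit 6, enqueue []

BFS order: [4, 3, 5, 0, 2, 1, 6]


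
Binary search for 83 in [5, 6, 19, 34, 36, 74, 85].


Step 1: lo=0, hi=6, mid=3, val=34
Step 2: lo=4, hi=6, mid=5, val=74
Step 3: lo=6, hi=6, mid=6, val=85

Not found


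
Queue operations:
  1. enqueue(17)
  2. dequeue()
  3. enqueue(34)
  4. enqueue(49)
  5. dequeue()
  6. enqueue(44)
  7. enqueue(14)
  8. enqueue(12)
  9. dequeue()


enqueue(17) -> [17]
dequeue()->17, []
enqueue(34) -> [34]
enqueue(49) -> [34, 49]
dequeue()->34, [49]
enqueue(44) -> [49, 44]
enqueue(14) -> [49, 44, 14]
enqueue(12) -> [49, 44, 14, 12]
dequeue()->49, [44, 14, 12]

Final queue: [44, 14, 12]


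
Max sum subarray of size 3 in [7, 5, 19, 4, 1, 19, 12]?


[0:3]: 31
[1:4]: 28
[2:5]: 24
[3:6]: 24
[4:7]: 32

Max: 32 at [4:7]


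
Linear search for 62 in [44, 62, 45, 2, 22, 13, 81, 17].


i=0: 44!=62
i=1: 62==62 found!

Found at 1, 2 comps


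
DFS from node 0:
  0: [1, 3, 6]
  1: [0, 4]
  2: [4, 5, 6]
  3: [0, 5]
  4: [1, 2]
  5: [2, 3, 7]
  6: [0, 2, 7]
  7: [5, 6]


Visit 0, push [6, 3, 1]
Visit 1, push [4]
Visit 4, push [2]
Visit 2, push [6, 5]
Visit 5, push [7, 3]
Visit 3, push []
Visit 7, push [6]
Visit 6, push []

DFS order: [0, 1, 4, 2, 5, 3, 7, 6]


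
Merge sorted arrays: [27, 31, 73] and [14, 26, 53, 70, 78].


Take 14 from B
Take 26 from B
Take 27 from A
Take 31 from A
Take 53 from B
Take 70 from B
Take 73 from A

Merged: [14, 26, 27, 31, 53, 70, 73, 78]


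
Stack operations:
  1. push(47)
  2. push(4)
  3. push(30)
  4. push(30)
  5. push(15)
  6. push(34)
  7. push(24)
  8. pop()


push(47) -> [47]
push(4) -> [47, 4]
push(30) -> [47, 4, 30]
push(30) -> [47, 4, 30, 30]
push(15) -> [47, 4, 30, 30, 15]
push(34) -> [47, 4, 30, 30, 15, 34]
push(24) -> [47, 4, 30, 30, 15, 34, 24]
pop()->24, [47, 4, 30, 30, 15, 34]

Final stack: [47, 4, 30, 30, 15, 34]


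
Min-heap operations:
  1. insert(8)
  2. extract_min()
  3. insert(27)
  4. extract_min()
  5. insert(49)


insert(8) -> [8]
extract_min()->8, []
insert(27) -> [27]
extract_min()->27, []
insert(49) -> [49]

Final heap: [49]


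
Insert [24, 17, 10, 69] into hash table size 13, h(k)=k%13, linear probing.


Insert 24: h=11 -> slot 11
Insert 17: h=4 -> slot 4
Insert 10: h=10 -> slot 10
Insert 69: h=4, 1 probes -> slot 5

Table: [None, None, None, None, 17, 69, None, None, None, None, 10, 24, None]


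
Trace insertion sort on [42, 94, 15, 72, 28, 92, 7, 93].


Initial: [42, 94, 15, 72, 28, 92, 7, 93]
Insert 94: [42, 94, 15, 72, 28, 92, 7, 93]
Insert 15: [15, 42, 94, 72, 28, 92, 7, 93]
Insert 72: [15, 42, 72, 94, 28, 92, 7, 93]
Insert 28: [15, 28, 42, 72, 94, 92, 7, 93]
Insert 92: [15, 28, 42, 72, 92, 94, 7, 93]
Insert 7: [7, 15, 28, 42, 72, 92, 94, 93]
Insert 93: [7, 15, 28, 42, 72, 92, 93, 94]

Sorted: [7, 15, 28, 42, 72, 92, 93, 94]


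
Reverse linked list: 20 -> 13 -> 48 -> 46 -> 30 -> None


Step 1: curr=20, set curr.next=prev(None) | reversed so far: 20
Step 2: curr=13, set curr.next=prev(20) | reversed so far: 13 -> 20
Step 3: curr=48, set curr.next=prev(13) | reversed so far: 48 -> 13 -> 20
Step 4: curr=46, set curr.next=prev(48) | reversed so far: 46 -> 48 -> 13 -> 20
Step 5: curr=30, set curr.next=prev(46) | reversed so far: 30 -> 46 -> 48 -> 13 -> 20

30 -> 46 -> 48 -> 13 -> 20 -> None


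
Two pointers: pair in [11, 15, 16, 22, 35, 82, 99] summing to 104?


lo=0(11)+hi=6(99)=110
lo=0(11)+hi=5(82)=93
lo=1(15)+hi=5(82)=97
lo=2(16)+hi=5(82)=98
lo=3(22)+hi=5(82)=104

Yes: 22+82=104


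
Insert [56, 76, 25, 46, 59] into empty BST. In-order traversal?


Insert 56: root
Insert 76: R from 56
Insert 25: L from 56
Insert 46: L from 56 -> R from 25
Insert 59: R from 56 -> L from 76

In-order: [25, 46, 56, 59, 76]


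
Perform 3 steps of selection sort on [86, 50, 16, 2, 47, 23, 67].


Initial: [86, 50, 16, 2, 47, 23, 67]
Step 1: min=2 at 3
  Swap: [2, 50, 16, 86, 47, 23, 67]
Step 2: min=16 at 2
  Swap: [2, 16, 50, 86, 47, 23, 67]
Step 3: min=23 at 5
  Swap: [2, 16, 23, 86, 47, 50, 67]

After 3 steps: [2, 16, 23, 86, 47, 50, 67]


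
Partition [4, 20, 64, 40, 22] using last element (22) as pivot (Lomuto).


Pivot: 22
  4 <= 22: advance i (no swap)
  20 <= 22: advance i (no swap)
Place pivot at 2: [4, 20, 22, 40, 64]

Partitioned: [4, 20, 22, 40, 64]


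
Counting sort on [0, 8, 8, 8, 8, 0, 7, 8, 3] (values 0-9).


Input: [0, 8, 8, 8, 8, 0, 7, 8, 3]
Counts: [2, 0, 0, 1, 0, 0, 0, 1, 5, 0]

Sorted: [0, 0, 3, 7, 8, 8, 8, 8, 8]


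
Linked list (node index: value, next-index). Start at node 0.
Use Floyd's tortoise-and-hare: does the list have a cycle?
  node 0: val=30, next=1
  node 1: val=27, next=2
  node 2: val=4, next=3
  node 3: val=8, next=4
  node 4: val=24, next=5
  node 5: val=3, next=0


Floyd's tortoise (slow, +1) and hare (fast, +2):
  init: slow=0, fast=0
  step 1: slow=1, fast=2
  step 2: slow=2, fast=4
  step 3: slow=3, fast=0
  step 4: slow=4, fast=2
  step 5: slow=5, fast=4
  step 6: slow=0, fast=0
  slow == fast at node 0: cycle detected

Cycle: yes


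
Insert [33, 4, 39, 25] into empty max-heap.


Insert 33: [33]
Insert 4: [33, 4]
Insert 39: [39, 4, 33]
Insert 25: [39, 25, 33, 4]

Final heap: [39, 25, 33, 4]


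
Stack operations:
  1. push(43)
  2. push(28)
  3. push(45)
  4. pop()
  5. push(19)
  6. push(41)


push(43) -> [43]
push(28) -> [43, 28]
push(45) -> [43, 28, 45]
pop()->45, [43, 28]
push(19) -> [43, 28, 19]
push(41) -> [43, 28, 19, 41]

Final stack: [43, 28, 19, 41]


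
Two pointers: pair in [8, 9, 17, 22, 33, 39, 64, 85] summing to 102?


lo=0(8)+hi=7(85)=93
lo=1(9)+hi=7(85)=94
lo=2(17)+hi=7(85)=102

Yes: 17+85=102


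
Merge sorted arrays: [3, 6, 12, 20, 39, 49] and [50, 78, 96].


Take 3 from A
Take 6 from A
Take 12 from A
Take 20 from A
Take 39 from A
Take 49 from A

Merged: [3, 6, 12, 20, 39, 49, 50, 78, 96]


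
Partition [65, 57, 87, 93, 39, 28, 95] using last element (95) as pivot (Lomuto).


Pivot: 95
  65 <= 95: advance i (no swap)
  57 <= 95: advance i (no swap)
  87 <= 95: advance i (no swap)
  93 <= 95: advance i (no swap)
  39 <= 95: advance i (no swap)
  28 <= 95: advance i (no swap)
Place pivot at 6: [65, 57, 87, 93, 39, 28, 95]

Partitioned: [65, 57, 87, 93, 39, 28, 95]


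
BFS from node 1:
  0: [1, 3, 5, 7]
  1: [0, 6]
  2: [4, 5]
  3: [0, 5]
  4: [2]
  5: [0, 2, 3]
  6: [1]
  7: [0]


Visit 1, enqueue [0, 6]
Visit 0, enqueue [3, 5, 7]
Visit 6, enqueue []
Visit 3, enqueue []
Visit 5, enqueue [2]
Visit 7, enqueue []
Visit 2, enqueue [4]
Visit 4, enqueue []

BFS order: [1, 0, 6, 3, 5, 7, 2, 4]


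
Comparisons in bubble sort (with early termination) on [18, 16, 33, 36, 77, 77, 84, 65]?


Algorithm: bubble sort (with early termination)
Input: [18, 16, 33, 36, 77, 77, 84, 65]
Sorted: [16, 18, 33, 36, 65, 77, 77, 84]

22


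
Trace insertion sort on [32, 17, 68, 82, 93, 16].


Initial: [32, 17, 68, 82, 93, 16]
Insert 17: [17, 32, 68, 82, 93, 16]
Insert 68: [17, 32, 68, 82, 93, 16]
Insert 82: [17, 32, 68, 82, 93, 16]
Insert 93: [17, 32, 68, 82, 93, 16]
Insert 16: [16, 17, 32, 68, 82, 93]

Sorted: [16, 17, 32, 68, 82, 93]


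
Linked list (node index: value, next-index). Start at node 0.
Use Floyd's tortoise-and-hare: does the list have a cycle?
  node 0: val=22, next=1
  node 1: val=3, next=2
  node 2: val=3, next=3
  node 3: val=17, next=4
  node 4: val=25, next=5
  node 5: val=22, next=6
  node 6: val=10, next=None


Floyd's tortoise (slow, +1) and hare (fast, +2):
  init: slow=0, fast=0
  step 1: slow=1, fast=2
  step 2: slow=2, fast=4
  step 3: slow=3, fast=6
  step 4: fast -> None, no cycle

Cycle: no


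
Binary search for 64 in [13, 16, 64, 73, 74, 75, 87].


Step 1: lo=0, hi=6, mid=3, val=73
Step 2: lo=0, hi=2, mid=1, val=16
Step 3: lo=2, hi=2, mid=2, val=64

Found at index 2


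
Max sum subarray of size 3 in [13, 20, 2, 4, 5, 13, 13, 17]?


[0:3]: 35
[1:4]: 26
[2:5]: 11
[3:6]: 22
[4:7]: 31
[5:8]: 43

Max: 43 at [5:8]


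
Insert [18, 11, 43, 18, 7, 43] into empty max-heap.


Insert 18: [18]
Insert 11: [18, 11]
Insert 43: [43, 11, 18]
Insert 18: [43, 18, 18, 11]
Insert 7: [43, 18, 18, 11, 7]
Insert 43: [43, 18, 43, 11, 7, 18]

Final heap: [43, 18, 43, 11, 7, 18]


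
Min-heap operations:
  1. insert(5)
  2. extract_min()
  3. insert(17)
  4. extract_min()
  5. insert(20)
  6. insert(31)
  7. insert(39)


insert(5) -> [5]
extract_min()->5, []
insert(17) -> [17]
extract_min()->17, []
insert(20) -> [20]
insert(31) -> [20, 31]
insert(39) -> [20, 31, 39]

Final heap: [20, 31, 39]


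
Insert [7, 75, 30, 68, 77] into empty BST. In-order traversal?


Insert 7: root
Insert 75: R from 7
Insert 30: R from 7 -> L from 75
Insert 68: R from 7 -> L from 75 -> R from 30
Insert 77: R from 7 -> R from 75

In-order: [7, 30, 68, 75, 77]


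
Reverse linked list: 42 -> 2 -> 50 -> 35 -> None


Step 1: curr=42, set curr.next=prev(None) | reversed so far: 42
Step 2: curr=2, set curr.next=prev(42) | reversed so far: 2 -> 42
Step 3: curr=50, set curr.next=prev(2) | reversed so far: 50 -> 2 -> 42
Step 4: curr=35, set curr.next=prev(50) | reversed so far: 35 -> 50 -> 2 -> 42

35 -> 50 -> 2 -> 42 -> None


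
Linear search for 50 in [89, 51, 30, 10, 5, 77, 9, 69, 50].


i=0: 89!=50
i=1: 51!=50
i=2: 30!=50
i=3: 10!=50
i=4: 5!=50
i=5: 77!=50
i=6: 9!=50
i=7: 69!=50
i=8: 50==50 found!

Found at 8, 9 comps


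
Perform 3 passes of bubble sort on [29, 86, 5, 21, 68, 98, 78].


Initial: [29, 86, 5, 21, 68, 98, 78]
Pass 1: [29, 5, 21, 68, 86, 78, 98] (4 swaps)
Pass 2: [5, 21, 29, 68, 78, 86, 98] (3 swaps)
Pass 3: [5, 21, 29, 68, 78, 86, 98] (0 swaps)

After 3 passes: [5, 21, 29, 68, 78, 86, 98]


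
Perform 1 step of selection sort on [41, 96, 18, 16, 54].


Initial: [41, 96, 18, 16, 54]
Step 1: min=16 at 3
  Swap: [16, 96, 18, 41, 54]

After 1 step: [16, 96, 18, 41, 54]


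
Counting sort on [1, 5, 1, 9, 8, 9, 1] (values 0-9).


Input: [1, 5, 1, 9, 8, 9, 1]
Counts: [0, 3, 0, 0, 0, 1, 0, 0, 1, 2]

Sorted: [1, 1, 1, 5, 8, 9, 9]


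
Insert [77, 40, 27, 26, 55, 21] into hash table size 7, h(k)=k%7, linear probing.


Insert 77: h=0 -> slot 0
Insert 40: h=5 -> slot 5
Insert 27: h=6 -> slot 6
Insert 26: h=5, 3 probes -> slot 1
Insert 55: h=6, 3 probes -> slot 2
Insert 21: h=0, 3 probes -> slot 3

Table: [77, 26, 55, 21, None, 40, 27]


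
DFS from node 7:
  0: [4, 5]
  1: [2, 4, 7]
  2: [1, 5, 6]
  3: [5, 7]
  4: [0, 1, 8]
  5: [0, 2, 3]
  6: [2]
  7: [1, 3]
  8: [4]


Visit 7, push [3, 1]
Visit 1, push [4, 2]
Visit 2, push [6, 5]
Visit 5, push [3, 0]
Visit 0, push [4]
Visit 4, push [8]
Visit 8, push []
Visit 3, push []
Visit 6, push []

DFS order: [7, 1, 2, 5, 0, 4, 8, 3, 6]


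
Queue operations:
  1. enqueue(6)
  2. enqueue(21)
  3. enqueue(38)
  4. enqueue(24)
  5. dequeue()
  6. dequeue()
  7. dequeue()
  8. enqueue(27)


enqueue(6) -> [6]
enqueue(21) -> [6, 21]
enqueue(38) -> [6, 21, 38]
enqueue(24) -> [6, 21, 38, 24]
dequeue()->6, [21, 38, 24]
dequeue()->21, [38, 24]
dequeue()->38, [24]
enqueue(27) -> [24, 27]

Final queue: [24, 27]


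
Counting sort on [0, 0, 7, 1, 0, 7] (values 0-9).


Input: [0, 0, 7, 1, 0, 7]
Counts: [3, 1, 0, 0, 0, 0, 0, 2, 0, 0]

Sorted: [0, 0, 0, 1, 7, 7]


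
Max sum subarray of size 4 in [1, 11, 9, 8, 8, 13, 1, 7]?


[0:4]: 29
[1:5]: 36
[2:6]: 38
[3:7]: 30
[4:8]: 29

Max: 38 at [2:6]


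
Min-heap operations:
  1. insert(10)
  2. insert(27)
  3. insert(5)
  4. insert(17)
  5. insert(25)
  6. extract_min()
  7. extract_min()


insert(10) -> [10]
insert(27) -> [10, 27]
insert(5) -> [5, 27, 10]
insert(17) -> [5, 17, 10, 27]
insert(25) -> [5, 17, 10, 27, 25]
extract_min()->5, [10, 17, 25, 27]
extract_min()->10, [17, 27, 25]

Final heap: [17, 27, 25]


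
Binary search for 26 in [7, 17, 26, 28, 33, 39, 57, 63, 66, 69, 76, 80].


Step 1: lo=0, hi=11, mid=5, val=39
Step 2: lo=0, hi=4, mid=2, val=26

Found at index 2


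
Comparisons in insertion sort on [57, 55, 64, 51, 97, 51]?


Algorithm: insertion sort
Input: [57, 55, 64, 51, 97, 51]
Sorted: [51, 51, 55, 57, 64, 97]

11


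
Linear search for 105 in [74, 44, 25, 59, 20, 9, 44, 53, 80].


i=0: 74!=105
i=1: 44!=105
i=2: 25!=105
i=3: 59!=105
i=4: 20!=105
i=5: 9!=105
i=6: 44!=105
i=7: 53!=105
i=8: 80!=105

Not found, 9 comps


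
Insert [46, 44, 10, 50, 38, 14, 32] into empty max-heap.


Insert 46: [46]
Insert 44: [46, 44]
Insert 10: [46, 44, 10]
Insert 50: [50, 46, 10, 44]
Insert 38: [50, 46, 10, 44, 38]
Insert 14: [50, 46, 14, 44, 38, 10]
Insert 32: [50, 46, 32, 44, 38, 10, 14]

Final heap: [50, 46, 32, 44, 38, 10, 14]


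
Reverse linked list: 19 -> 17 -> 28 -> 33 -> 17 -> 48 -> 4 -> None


Step 1: curr=19, set curr.next=prev(None) | reversed so far: 19
Step 2: curr=17, set curr.next=prev(19) | reversed so far: 17 -> 19
Step 3: curr=28, set curr.next=prev(17) | reversed so far: 28 -> 17 -> 19
Step 4: curr=33, set curr.next=prev(28) | reversed so far: 33 -> 28 -> 17 -> 19
Step 5: curr=17, set curr.next=prev(33) | reversed so far: 17 -> 33 -> 28 -> 17 -> 19
Step 6: curr=48, set curr.next=prev(17) | reversed so far: 48 -> 17 -> 33 -> 28 -> 17 -> 19
Step 7: curr=4, set curr.next=prev(48) | reversed so far: 4 -> 48 -> 17 -> 33 -> 28 -> 17 -> 19

4 -> 48 -> 17 -> 33 -> 28 -> 17 -> 19 -> None


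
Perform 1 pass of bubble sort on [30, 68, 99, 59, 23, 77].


Initial: [30, 68, 99, 59, 23, 77]
Pass 1: [30, 68, 59, 23, 77, 99] (3 swaps)

After 1 pass: [30, 68, 59, 23, 77, 99]


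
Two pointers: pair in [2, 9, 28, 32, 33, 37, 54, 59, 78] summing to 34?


lo=0(2)+hi=8(78)=80
lo=0(2)+hi=7(59)=61
lo=0(2)+hi=6(54)=56
lo=0(2)+hi=5(37)=39
lo=0(2)+hi=4(33)=35
lo=0(2)+hi=3(32)=34

Yes: 2+32=34


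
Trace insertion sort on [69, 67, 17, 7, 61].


Initial: [69, 67, 17, 7, 61]
Insert 67: [67, 69, 17, 7, 61]
Insert 17: [17, 67, 69, 7, 61]
Insert 7: [7, 17, 67, 69, 61]
Insert 61: [7, 17, 61, 67, 69]

Sorted: [7, 17, 61, 67, 69]


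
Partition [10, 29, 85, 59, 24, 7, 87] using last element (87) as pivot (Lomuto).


Pivot: 87
  10 <= 87: advance i (no swap)
  29 <= 87: advance i (no swap)
  85 <= 87: advance i (no swap)
  59 <= 87: advance i (no swap)
  24 <= 87: advance i (no swap)
  7 <= 87: advance i (no swap)
Place pivot at 6: [10, 29, 85, 59, 24, 7, 87]

Partitioned: [10, 29, 85, 59, 24, 7, 87]


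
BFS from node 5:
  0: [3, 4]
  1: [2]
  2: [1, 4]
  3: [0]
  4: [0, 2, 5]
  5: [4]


Visit 5, enqueue [4]
Visit 4, enqueue [0, 2]
Visit 0, enqueue [3]
Visit 2, enqueue [1]
Visit 3, enqueue []
Visit 1, enqueue []

BFS order: [5, 4, 0, 2, 3, 1]


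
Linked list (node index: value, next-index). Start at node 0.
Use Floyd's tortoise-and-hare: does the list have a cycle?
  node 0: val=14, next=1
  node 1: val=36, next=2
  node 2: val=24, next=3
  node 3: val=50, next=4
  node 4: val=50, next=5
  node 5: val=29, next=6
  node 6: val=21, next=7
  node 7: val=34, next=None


Floyd's tortoise (slow, +1) and hare (fast, +2):
  init: slow=0, fast=0
  step 1: slow=1, fast=2
  step 2: slow=2, fast=4
  step 3: slow=3, fast=6
  step 4: fast 6->7->None, no cycle

Cycle: no


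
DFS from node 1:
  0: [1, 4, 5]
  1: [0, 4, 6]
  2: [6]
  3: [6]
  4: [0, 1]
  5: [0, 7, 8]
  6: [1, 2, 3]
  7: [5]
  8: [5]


Visit 1, push [6, 4, 0]
Visit 0, push [5, 4]
Visit 4, push []
Visit 5, push [8, 7]
Visit 7, push []
Visit 8, push []
Visit 6, push [3, 2]
Visit 2, push []
Visit 3, push []

DFS order: [1, 0, 4, 5, 7, 8, 6, 2, 3]


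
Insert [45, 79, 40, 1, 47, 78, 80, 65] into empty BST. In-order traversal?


Insert 45: root
Insert 79: R from 45
Insert 40: L from 45
Insert 1: L from 45 -> L from 40
Insert 47: R from 45 -> L from 79
Insert 78: R from 45 -> L from 79 -> R from 47
Insert 80: R from 45 -> R from 79
Insert 65: R from 45 -> L from 79 -> R from 47 -> L from 78

In-order: [1, 40, 45, 47, 65, 78, 79, 80]


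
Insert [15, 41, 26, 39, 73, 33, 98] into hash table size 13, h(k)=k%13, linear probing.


Insert 15: h=2 -> slot 2
Insert 41: h=2, 1 probes -> slot 3
Insert 26: h=0 -> slot 0
Insert 39: h=0, 1 probes -> slot 1
Insert 73: h=8 -> slot 8
Insert 33: h=7 -> slot 7
Insert 98: h=7, 2 probes -> slot 9

Table: [26, 39, 15, 41, None, None, None, 33, 73, 98, None, None, None]


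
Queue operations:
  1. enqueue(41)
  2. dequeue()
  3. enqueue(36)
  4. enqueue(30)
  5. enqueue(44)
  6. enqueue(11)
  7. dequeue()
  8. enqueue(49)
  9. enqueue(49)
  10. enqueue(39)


enqueue(41) -> [41]
dequeue()->41, []
enqueue(36) -> [36]
enqueue(30) -> [36, 30]
enqueue(44) -> [36, 30, 44]
enqueue(11) -> [36, 30, 44, 11]
dequeue()->36, [30, 44, 11]
enqueue(49) -> [30, 44, 11, 49]
enqueue(49) -> [30, 44, 11, 49, 49]
enqueue(39) -> [30, 44, 11, 49, 49, 39]

Final queue: [30, 44, 11, 49, 49, 39]


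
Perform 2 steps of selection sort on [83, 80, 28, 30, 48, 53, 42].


Initial: [83, 80, 28, 30, 48, 53, 42]
Step 1: min=28 at 2
  Swap: [28, 80, 83, 30, 48, 53, 42]
Step 2: min=30 at 3
  Swap: [28, 30, 83, 80, 48, 53, 42]

After 2 steps: [28, 30, 83, 80, 48, 53, 42]


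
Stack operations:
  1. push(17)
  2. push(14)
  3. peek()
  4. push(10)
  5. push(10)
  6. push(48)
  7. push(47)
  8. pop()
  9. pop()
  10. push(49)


push(17) -> [17]
push(14) -> [17, 14]
peek()->14
push(10) -> [17, 14, 10]
push(10) -> [17, 14, 10, 10]
push(48) -> [17, 14, 10, 10, 48]
push(47) -> [17, 14, 10, 10, 48, 47]
pop()->47, [17, 14, 10, 10, 48]
pop()->48, [17, 14, 10, 10]
push(49) -> [17, 14, 10, 10, 49]

Final stack: [17, 14, 10, 10, 49]


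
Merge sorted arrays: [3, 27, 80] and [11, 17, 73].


Take 3 from A
Take 11 from B
Take 17 from B
Take 27 from A
Take 73 from B

Merged: [3, 11, 17, 27, 73, 80]


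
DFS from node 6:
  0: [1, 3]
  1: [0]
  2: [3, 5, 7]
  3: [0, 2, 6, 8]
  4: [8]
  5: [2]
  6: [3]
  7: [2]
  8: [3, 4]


Visit 6, push [3]
Visit 3, push [8, 2, 0]
Visit 0, push [1]
Visit 1, push []
Visit 2, push [7, 5]
Visit 5, push []
Visit 7, push []
Visit 8, push [4]
Visit 4, push []

DFS order: [6, 3, 0, 1, 2, 5, 7, 8, 4]


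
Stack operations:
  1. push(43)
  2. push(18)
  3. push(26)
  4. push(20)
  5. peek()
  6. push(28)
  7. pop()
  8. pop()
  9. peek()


push(43) -> [43]
push(18) -> [43, 18]
push(26) -> [43, 18, 26]
push(20) -> [43, 18, 26, 20]
peek()->20
push(28) -> [43, 18, 26, 20, 28]
pop()->28, [43, 18, 26, 20]
pop()->20, [43, 18, 26]
peek()->26

Final stack: [43, 18, 26]


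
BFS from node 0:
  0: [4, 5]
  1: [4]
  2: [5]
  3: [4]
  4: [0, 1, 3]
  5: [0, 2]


Visit 0, enqueue [4, 5]
Visit 4, enqueue [1, 3]
Visit 5, enqueue [2]
Visit 1, enqueue []
Visit 3, enqueue []
Visit 2, enqueue []

BFS order: [0, 4, 5, 1, 3, 2]


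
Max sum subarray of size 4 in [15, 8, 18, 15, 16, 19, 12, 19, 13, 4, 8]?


[0:4]: 56
[1:5]: 57
[2:6]: 68
[3:7]: 62
[4:8]: 66
[5:9]: 63
[6:10]: 48
[7:11]: 44

Max: 68 at [2:6]


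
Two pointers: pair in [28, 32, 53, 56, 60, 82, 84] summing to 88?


lo=0(28)+hi=6(84)=112
lo=0(28)+hi=5(82)=110
lo=0(28)+hi=4(60)=88

Yes: 28+60=88


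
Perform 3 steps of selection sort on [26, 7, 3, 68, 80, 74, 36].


Initial: [26, 7, 3, 68, 80, 74, 36]
Step 1: min=3 at 2
  Swap: [3, 7, 26, 68, 80, 74, 36]
Step 2: min=7 at 1
  Swap: [3, 7, 26, 68, 80, 74, 36]
Step 3: min=26 at 2
  Swap: [3, 7, 26, 68, 80, 74, 36]

After 3 steps: [3, 7, 26, 68, 80, 74, 36]


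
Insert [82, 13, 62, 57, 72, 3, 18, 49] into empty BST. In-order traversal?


Insert 82: root
Insert 13: L from 82
Insert 62: L from 82 -> R from 13
Insert 57: L from 82 -> R from 13 -> L from 62
Insert 72: L from 82 -> R from 13 -> R from 62
Insert 3: L from 82 -> L from 13
Insert 18: L from 82 -> R from 13 -> L from 62 -> L from 57
Insert 49: L from 82 -> R from 13 -> L from 62 -> L from 57 -> R from 18

In-order: [3, 13, 18, 49, 57, 62, 72, 82]


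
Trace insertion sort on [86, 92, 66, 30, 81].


Initial: [86, 92, 66, 30, 81]
Insert 92: [86, 92, 66, 30, 81]
Insert 66: [66, 86, 92, 30, 81]
Insert 30: [30, 66, 86, 92, 81]
Insert 81: [30, 66, 81, 86, 92]

Sorted: [30, 66, 81, 86, 92]


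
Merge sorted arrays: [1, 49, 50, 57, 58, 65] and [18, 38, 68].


Take 1 from A
Take 18 from B
Take 38 from B
Take 49 from A
Take 50 from A
Take 57 from A
Take 58 from A
Take 65 from A

Merged: [1, 18, 38, 49, 50, 57, 58, 65, 68]


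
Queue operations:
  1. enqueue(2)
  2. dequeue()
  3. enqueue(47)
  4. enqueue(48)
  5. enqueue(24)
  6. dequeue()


enqueue(2) -> [2]
dequeue()->2, []
enqueue(47) -> [47]
enqueue(48) -> [47, 48]
enqueue(24) -> [47, 48, 24]
dequeue()->47, [48, 24]

Final queue: [48, 24]


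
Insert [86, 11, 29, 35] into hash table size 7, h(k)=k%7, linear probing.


Insert 86: h=2 -> slot 2
Insert 11: h=4 -> slot 4
Insert 29: h=1 -> slot 1
Insert 35: h=0 -> slot 0

Table: [35, 29, 86, None, 11, None, None]


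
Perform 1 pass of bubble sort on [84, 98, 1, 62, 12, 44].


Initial: [84, 98, 1, 62, 12, 44]
Pass 1: [84, 1, 62, 12, 44, 98] (4 swaps)

After 1 pass: [84, 1, 62, 12, 44, 98]


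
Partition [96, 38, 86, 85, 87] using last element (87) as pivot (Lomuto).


Pivot: 87
  38 <= 87: swap -> [38, 96, 86, 85, 87]
  86 <= 87: swap -> [38, 86, 96, 85, 87]
  85 <= 87: swap -> [38, 86, 85, 96, 87]
Place pivot at 3: [38, 86, 85, 87, 96]

Partitioned: [38, 86, 85, 87, 96]


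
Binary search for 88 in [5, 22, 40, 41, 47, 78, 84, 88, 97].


Step 1: lo=0, hi=8, mid=4, val=47
Step 2: lo=5, hi=8, mid=6, val=84
Step 3: lo=7, hi=8, mid=7, val=88

Found at index 7


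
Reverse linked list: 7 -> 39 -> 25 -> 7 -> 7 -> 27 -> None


Step 1: curr=7, set curr.next=prev(None) | reversed so far: 7
Step 2: curr=39, set curr.next=prev(7) | reversed so far: 39 -> 7
Step 3: curr=25, set curr.next=prev(39) | reversed so far: 25 -> 39 -> 7
Step 4: curr=7, set curr.next=prev(25) | reversed so far: 7 -> 25 -> 39 -> 7
Step 5: curr=7, set curr.next=prev(7) | reversed so far: 7 -> 7 -> 25 -> 39 -> 7
Step 6: curr=27, set curr.next=prev(7) | reversed so far: 27 -> 7 -> 7 -> 25 -> 39 -> 7

27 -> 7 -> 7 -> 25 -> 39 -> 7 -> None


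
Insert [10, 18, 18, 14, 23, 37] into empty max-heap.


Insert 10: [10]
Insert 18: [18, 10]
Insert 18: [18, 10, 18]
Insert 14: [18, 14, 18, 10]
Insert 23: [23, 18, 18, 10, 14]
Insert 37: [37, 18, 23, 10, 14, 18]

Final heap: [37, 18, 23, 10, 14, 18]


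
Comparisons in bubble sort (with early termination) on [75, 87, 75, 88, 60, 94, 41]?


Algorithm: bubble sort (with early termination)
Input: [75, 87, 75, 88, 60, 94, 41]
Sorted: [41, 60, 75, 75, 87, 88, 94]

21


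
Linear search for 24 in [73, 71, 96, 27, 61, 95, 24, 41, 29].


i=0: 73!=24
i=1: 71!=24
i=2: 96!=24
i=3: 27!=24
i=4: 61!=24
i=5: 95!=24
i=6: 24==24 found!

Found at 6, 7 comps


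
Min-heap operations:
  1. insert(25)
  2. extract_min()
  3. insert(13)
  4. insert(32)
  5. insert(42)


insert(25) -> [25]
extract_min()->25, []
insert(13) -> [13]
insert(32) -> [13, 32]
insert(42) -> [13, 32, 42]

Final heap: [13, 32, 42]


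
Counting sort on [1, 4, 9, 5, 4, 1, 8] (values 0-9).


Input: [1, 4, 9, 5, 4, 1, 8]
Counts: [0, 2, 0, 0, 2, 1, 0, 0, 1, 1]

Sorted: [1, 1, 4, 4, 5, 8, 9]


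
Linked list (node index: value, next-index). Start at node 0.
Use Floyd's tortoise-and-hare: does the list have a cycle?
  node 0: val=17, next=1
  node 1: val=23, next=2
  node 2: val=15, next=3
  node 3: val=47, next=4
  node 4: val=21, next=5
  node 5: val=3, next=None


Floyd's tortoise (slow, +1) and hare (fast, +2):
  init: slow=0, fast=0
  step 1: slow=1, fast=2
  step 2: slow=2, fast=4
  step 3: fast 4->5->None, no cycle

Cycle: no


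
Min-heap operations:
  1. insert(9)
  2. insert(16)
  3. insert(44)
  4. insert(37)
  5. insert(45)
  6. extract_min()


insert(9) -> [9]
insert(16) -> [9, 16]
insert(44) -> [9, 16, 44]
insert(37) -> [9, 16, 44, 37]
insert(45) -> [9, 16, 44, 37, 45]
extract_min()->9, [16, 37, 44, 45]

Final heap: [16, 37, 44, 45]


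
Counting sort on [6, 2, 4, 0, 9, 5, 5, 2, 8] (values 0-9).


Input: [6, 2, 4, 0, 9, 5, 5, 2, 8]
Counts: [1, 0, 2, 0, 1, 2, 1, 0, 1, 1]

Sorted: [0, 2, 2, 4, 5, 5, 6, 8, 9]


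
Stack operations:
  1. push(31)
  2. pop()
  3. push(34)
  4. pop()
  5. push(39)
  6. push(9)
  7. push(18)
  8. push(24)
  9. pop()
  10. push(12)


push(31) -> [31]
pop()->31, []
push(34) -> [34]
pop()->34, []
push(39) -> [39]
push(9) -> [39, 9]
push(18) -> [39, 9, 18]
push(24) -> [39, 9, 18, 24]
pop()->24, [39, 9, 18]
push(12) -> [39, 9, 18, 12]

Final stack: [39, 9, 18, 12]


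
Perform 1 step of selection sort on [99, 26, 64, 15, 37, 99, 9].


Initial: [99, 26, 64, 15, 37, 99, 9]
Step 1: min=9 at 6
  Swap: [9, 26, 64, 15, 37, 99, 99]

After 1 step: [9, 26, 64, 15, 37, 99, 99]


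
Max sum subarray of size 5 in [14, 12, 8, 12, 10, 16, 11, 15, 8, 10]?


[0:5]: 56
[1:6]: 58
[2:7]: 57
[3:8]: 64
[4:9]: 60
[5:10]: 60

Max: 64 at [3:8]


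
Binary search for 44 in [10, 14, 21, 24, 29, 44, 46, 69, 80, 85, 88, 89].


Step 1: lo=0, hi=11, mid=5, val=44

Found at index 5


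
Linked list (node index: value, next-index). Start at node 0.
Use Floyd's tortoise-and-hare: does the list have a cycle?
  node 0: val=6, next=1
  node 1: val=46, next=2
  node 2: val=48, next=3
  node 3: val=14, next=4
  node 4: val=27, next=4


Floyd's tortoise (slow, +1) and hare (fast, +2):
  init: slow=0, fast=0
  step 1: slow=1, fast=2
  step 2: slow=2, fast=4
  step 3: slow=3, fast=4
  step 4: slow=4, fast=4
  slow == fast at node 4: cycle detected

Cycle: yes


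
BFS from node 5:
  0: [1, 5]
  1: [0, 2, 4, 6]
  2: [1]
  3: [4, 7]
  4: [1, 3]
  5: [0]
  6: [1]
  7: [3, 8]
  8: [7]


Visit 5, enqueue [0]
Visit 0, enqueue [1]
Visit 1, enqueue [2, 4, 6]
Visit 2, enqueue []
Visit 4, enqueue [3]
Visit 6, enqueue []
Visit 3, enqueue [7]
Visit 7, enqueue [8]
Visit 8, enqueue []

BFS order: [5, 0, 1, 2, 4, 6, 3, 7, 8]


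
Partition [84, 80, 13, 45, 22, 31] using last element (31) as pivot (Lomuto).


Pivot: 31
  13 <= 31: swap -> [13, 80, 84, 45, 22, 31]
  22 <= 31: swap -> [13, 22, 84, 45, 80, 31]
Place pivot at 2: [13, 22, 31, 45, 80, 84]

Partitioned: [13, 22, 31, 45, 80, 84]


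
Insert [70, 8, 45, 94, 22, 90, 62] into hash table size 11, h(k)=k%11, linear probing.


Insert 70: h=4 -> slot 4
Insert 8: h=8 -> slot 8
Insert 45: h=1 -> slot 1
Insert 94: h=6 -> slot 6
Insert 22: h=0 -> slot 0
Insert 90: h=2 -> slot 2
Insert 62: h=7 -> slot 7

Table: [22, 45, 90, None, 70, None, 94, 62, 8, None, None]


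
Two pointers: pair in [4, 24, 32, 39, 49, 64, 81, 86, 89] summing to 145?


lo=0(4)+hi=8(89)=93
lo=1(24)+hi=8(89)=113
lo=2(32)+hi=8(89)=121
lo=3(39)+hi=8(89)=128
lo=4(49)+hi=8(89)=138
lo=5(64)+hi=8(89)=153
lo=5(64)+hi=7(86)=150
lo=5(64)+hi=6(81)=145

Yes: 64+81=145


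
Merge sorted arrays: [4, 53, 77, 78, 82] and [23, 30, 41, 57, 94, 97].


Take 4 from A
Take 23 from B
Take 30 from B
Take 41 from B
Take 53 from A
Take 57 from B
Take 77 from A
Take 78 from A
Take 82 from A

Merged: [4, 23, 30, 41, 53, 57, 77, 78, 82, 94, 97]


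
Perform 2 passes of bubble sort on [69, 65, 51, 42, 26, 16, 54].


Initial: [69, 65, 51, 42, 26, 16, 54]
Pass 1: [65, 51, 42, 26, 16, 54, 69] (6 swaps)
Pass 2: [51, 42, 26, 16, 54, 65, 69] (5 swaps)

After 2 passes: [51, 42, 26, 16, 54, 65, 69]


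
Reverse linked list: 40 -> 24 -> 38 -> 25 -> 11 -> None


Step 1: curr=40, set curr.next=prev(None) | reversed so far: 40
Step 2: curr=24, set curr.next=prev(40) | reversed so far: 24 -> 40
Step 3: curr=38, set curr.next=prev(24) | reversed so far: 38 -> 24 -> 40
Step 4: curr=25, set curr.next=prev(38) | reversed so far: 25 -> 38 -> 24 -> 40
Step 5: curr=11, set curr.next=prev(25) | reversed so far: 11 -> 25 -> 38 -> 24 -> 40

11 -> 25 -> 38 -> 24 -> 40 -> None


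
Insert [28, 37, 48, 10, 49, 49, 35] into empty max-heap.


Insert 28: [28]
Insert 37: [37, 28]
Insert 48: [48, 28, 37]
Insert 10: [48, 28, 37, 10]
Insert 49: [49, 48, 37, 10, 28]
Insert 49: [49, 48, 49, 10, 28, 37]
Insert 35: [49, 48, 49, 10, 28, 37, 35]

Final heap: [49, 48, 49, 10, 28, 37, 35]


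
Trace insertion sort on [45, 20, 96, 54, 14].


Initial: [45, 20, 96, 54, 14]
Insert 20: [20, 45, 96, 54, 14]
Insert 96: [20, 45, 96, 54, 14]
Insert 54: [20, 45, 54, 96, 14]
Insert 14: [14, 20, 45, 54, 96]

Sorted: [14, 20, 45, 54, 96]


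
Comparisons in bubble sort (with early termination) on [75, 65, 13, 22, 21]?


Algorithm: bubble sort (with early termination)
Input: [75, 65, 13, 22, 21]
Sorted: [13, 21, 22, 65, 75]

10


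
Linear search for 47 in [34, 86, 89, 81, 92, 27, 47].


i=0: 34!=47
i=1: 86!=47
i=2: 89!=47
i=3: 81!=47
i=4: 92!=47
i=5: 27!=47
i=6: 47==47 found!

Found at 6, 7 comps


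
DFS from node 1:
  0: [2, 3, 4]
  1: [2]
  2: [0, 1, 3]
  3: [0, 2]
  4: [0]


Visit 1, push [2]
Visit 2, push [3, 0]
Visit 0, push [4, 3]
Visit 3, push []
Visit 4, push []

DFS order: [1, 2, 0, 3, 4]


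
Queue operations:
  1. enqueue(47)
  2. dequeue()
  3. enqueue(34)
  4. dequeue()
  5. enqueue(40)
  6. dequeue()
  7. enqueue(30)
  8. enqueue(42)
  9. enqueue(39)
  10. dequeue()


enqueue(47) -> [47]
dequeue()->47, []
enqueue(34) -> [34]
dequeue()->34, []
enqueue(40) -> [40]
dequeue()->40, []
enqueue(30) -> [30]
enqueue(42) -> [30, 42]
enqueue(39) -> [30, 42, 39]
dequeue()->30, [42, 39]

Final queue: [42, 39]


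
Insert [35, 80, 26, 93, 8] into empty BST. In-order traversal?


Insert 35: root
Insert 80: R from 35
Insert 26: L from 35
Insert 93: R from 35 -> R from 80
Insert 8: L from 35 -> L from 26

In-order: [8, 26, 35, 80, 93]


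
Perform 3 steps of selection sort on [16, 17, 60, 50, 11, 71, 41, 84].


Initial: [16, 17, 60, 50, 11, 71, 41, 84]
Step 1: min=11 at 4
  Swap: [11, 17, 60, 50, 16, 71, 41, 84]
Step 2: min=16 at 4
  Swap: [11, 16, 60, 50, 17, 71, 41, 84]
Step 3: min=17 at 4
  Swap: [11, 16, 17, 50, 60, 71, 41, 84]

After 3 steps: [11, 16, 17, 50, 60, 71, 41, 84]


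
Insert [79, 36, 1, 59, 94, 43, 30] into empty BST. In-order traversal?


Insert 79: root
Insert 36: L from 79
Insert 1: L from 79 -> L from 36
Insert 59: L from 79 -> R from 36
Insert 94: R from 79
Insert 43: L from 79 -> R from 36 -> L from 59
Insert 30: L from 79 -> L from 36 -> R from 1

In-order: [1, 30, 36, 43, 59, 79, 94]


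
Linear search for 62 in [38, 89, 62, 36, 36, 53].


i=0: 38!=62
i=1: 89!=62
i=2: 62==62 found!

Found at 2, 3 comps


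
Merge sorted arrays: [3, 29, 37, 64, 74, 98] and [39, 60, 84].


Take 3 from A
Take 29 from A
Take 37 from A
Take 39 from B
Take 60 from B
Take 64 from A
Take 74 from A
Take 84 from B

Merged: [3, 29, 37, 39, 60, 64, 74, 84, 98]


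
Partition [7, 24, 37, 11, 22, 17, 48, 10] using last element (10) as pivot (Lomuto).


Pivot: 10
  7 <= 10: advance i (no swap)
Place pivot at 1: [7, 10, 37, 11, 22, 17, 48, 24]

Partitioned: [7, 10, 37, 11, 22, 17, 48, 24]


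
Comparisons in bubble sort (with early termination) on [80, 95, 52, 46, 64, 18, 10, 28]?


Algorithm: bubble sort (with early termination)
Input: [80, 95, 52, 46, 64, 18, 10, 28]
Sorted: [10, 18, 28, 46, 52, 64, 80, 95]

28
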